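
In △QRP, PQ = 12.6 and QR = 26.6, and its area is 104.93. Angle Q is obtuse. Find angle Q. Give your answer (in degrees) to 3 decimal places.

From area = ½·PQ·QR·sin Q, we get sin Q = 2·area/(PQ·QR) ≈ 0.62615.
Taking the obtuse solution, ∠Q ≈ 141.23°.

141.233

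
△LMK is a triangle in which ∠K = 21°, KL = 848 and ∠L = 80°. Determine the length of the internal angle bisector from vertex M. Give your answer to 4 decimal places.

350.2943

The third angle is ∠M = 180° − ∠K − ∠L = 79.00°.
Law of sines: MK = KL·sin L/sin M ≈ 850.75.
Law of sines: LM = KL·sin K/sin M ≈ 309.58.
The bisector from M has length 2·LM·MK·cos(∠M/2)/(LM+MK) ≈ 350.29.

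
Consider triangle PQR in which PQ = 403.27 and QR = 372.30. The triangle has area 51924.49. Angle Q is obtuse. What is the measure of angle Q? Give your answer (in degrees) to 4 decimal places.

From area = ½·PQ·QR·sin Q, we get sin Q = 2·area/(PQ·QR) ≈ 0.69169.
Taking the obtuse solution, ∠Q ≈ 136.24°.

∠Q ≈ 136.2357°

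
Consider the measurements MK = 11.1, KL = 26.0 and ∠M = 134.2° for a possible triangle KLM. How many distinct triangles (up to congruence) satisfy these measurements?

MK·sin M = 11.1·sin(134.2°) ≈ 7.958.
Since ∠M is not acute, a triangle exists only if KL > MK; here KL > MK, so there is exactly one triangle.

1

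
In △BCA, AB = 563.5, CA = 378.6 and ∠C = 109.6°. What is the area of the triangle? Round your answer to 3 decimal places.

Law of sines: sin B = CA·sin C/AB ≈ 0.63294.
Since AB ≥ CA, only the acute value applies: ∠B ≈ 39.27°.
Then ∠A = 180° − ∠C − ∠B ≈ 31.13°.
Law of sines gives BC = AB·sin A/sin C ≈ 309.26.
Area = ½·AB·CA·sin A ≈ 55151.

area ≈ 55150.647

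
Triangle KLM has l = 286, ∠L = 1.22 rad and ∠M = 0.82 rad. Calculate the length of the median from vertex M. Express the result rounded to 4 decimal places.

The third angle is ∠K = π − ∠L − ∠M = 1.102 rad.
Law of sines: k = l·sin K/sin L ≈ 271.63.
Law of sines: m = l·sin M/sin L ≈ 222.67.
Median from M: ½√(2·k² + 2·l² − m²) ≈ 255.73.

255.7250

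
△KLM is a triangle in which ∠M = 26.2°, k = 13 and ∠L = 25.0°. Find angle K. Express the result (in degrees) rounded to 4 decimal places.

The third angle is ∠K = 180° − ∠L − ∠M = 128.80°.

∠K ≈ 128.8000°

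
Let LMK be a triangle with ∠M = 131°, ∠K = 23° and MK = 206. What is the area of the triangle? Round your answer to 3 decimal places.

The third angle is ∠L = 180° − ∠M − ∠K = 26.00°.
Law of sines: KL = MK·sin M/sin L ≈ 354.65.
Law of sines: LM = MK·sin K/sin L ≈ 183.61.
Area = ½·MK·KL·sin K ≈ 14273.

area ≈ 14273.167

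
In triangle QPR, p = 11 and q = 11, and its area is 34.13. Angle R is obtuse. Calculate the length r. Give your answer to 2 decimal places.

21.02

From area = ½·q·p·sin R, we get sin R = 2·area/(q·p) ≈ 0.56413.
Taking the obtuse solution, ∠R ≈ 145.66°.
Law of cosines then gives r ≈ 21.019.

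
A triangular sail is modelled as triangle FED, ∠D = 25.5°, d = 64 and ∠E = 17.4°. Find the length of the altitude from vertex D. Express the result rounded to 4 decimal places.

The third angle is ∠F = 180° − ∠E − ∠D = 137.10°.
Law of sines: f = d·sin F/sin D ≈ 101.2.
Law of sines: e = d·sin E/sin D ≈ 44.456.
Area = ½·d·f·sin E ≈ 968.38.
The altitude from D has length 2·area/d ≈ 30.262.

h_D ≈ 30.2618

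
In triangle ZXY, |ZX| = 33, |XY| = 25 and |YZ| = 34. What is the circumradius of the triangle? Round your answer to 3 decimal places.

By the law of cosines, cos Z = (|YZ|² + |ZX|² − |XY|²) / (2·|YZ|·|ZX|) ≈ 0.72193, so ∠Z ≈ 43.79°.
Circumradius = |XY|/(2 sin Z) ≈ 18.064.

18.064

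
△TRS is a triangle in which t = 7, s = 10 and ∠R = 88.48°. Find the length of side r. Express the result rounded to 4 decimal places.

By the law of cosines, r² = s² + t² − 2·s·t·cos R = 145.29, so r ≈ 12.053.

12.0535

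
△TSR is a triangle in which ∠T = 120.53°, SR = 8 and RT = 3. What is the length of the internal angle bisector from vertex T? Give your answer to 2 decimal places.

Law of sines: sin S = RT·sin T/SR ≈ 0.32301.
Since SR ≥ RT, only the acute value applies: ∠S ≈ 18.85°.
Then ∠R = 180° − ∠T − ∠S ≈ 40.62°.
Law of sines gives TS = SR·sin R/sin T ≈ 6.0472.
The bisector from T has length 2·RT·TS·cos(∠T/2)/(RT+TS) ≈ 1.9891.

t_T ≈ 1.99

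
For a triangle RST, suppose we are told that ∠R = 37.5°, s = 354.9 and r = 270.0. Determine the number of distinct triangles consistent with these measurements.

s·sin R = 354.9·sin(37.5°) ≈ 216.
Since s sin R < r < s (216 < 270.0 < 354.9), two triangles exist.

2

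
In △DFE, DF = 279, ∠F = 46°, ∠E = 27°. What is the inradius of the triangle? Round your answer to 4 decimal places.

90.1217

The third angle is ∠D = 180° − ∠F − ∠E = 107.00°.
Law of sines: FE = DF·sin D/sin E ≈ 587.7.
Law of sines: ED = DF·sin F/sin E ≈ 442.07.
Area = ½·DF·FE·sin F ≈ 58974.
Semiperimeter s = (587.7+442.07+279)/2 = 654.38.
Inradius = area/s = 58974/654.38 ≈ 90.122.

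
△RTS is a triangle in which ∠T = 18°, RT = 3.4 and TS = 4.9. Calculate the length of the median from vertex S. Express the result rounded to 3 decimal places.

By the law of cosines, SR² = RT² + TS² − 2·RT·TS·cos T = 3.8808, so SR ≈ 1.97.
Median from S: ½√(2·TS² + 2·SR² − RT²) ≈ 3.325.

3.325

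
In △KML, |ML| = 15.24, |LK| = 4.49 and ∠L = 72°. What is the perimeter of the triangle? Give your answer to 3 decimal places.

perimeter ≈ 34.226

By the law of cosines, |KM|² = |ML|² + |LK|² − 2·|ML|·|LK|·cos L = 210.13, so |KM| ≈ 14.496.
Semiperimeter s = (15.24+4.49+14.496)/2 = 17.113.
Perimeter = 15.24 + 4.49 + 14.496 = 34.226.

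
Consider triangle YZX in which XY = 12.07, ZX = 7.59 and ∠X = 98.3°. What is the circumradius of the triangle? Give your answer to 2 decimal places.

By the law of cosines, YZ² = ZX² + XY² − 2·ZX·XY·cos X = 229.74, so YZ ≈ 15.157.
Area = ½·ZX·XY·sin X ≈ 45.326.
Circumradius = YZ/(2 sin X) ≈ 7.6588.

7.66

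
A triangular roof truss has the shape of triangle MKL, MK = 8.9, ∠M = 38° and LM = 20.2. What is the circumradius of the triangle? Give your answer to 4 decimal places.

R ≈ 11.5971

By the law of cosines, KL² = LM² + MK² − 2·LM·MK·cos M = 203.91, so KL ≈ 14.28.
Area = ½·LM·MK·sin M ≈ 55.342.
Circumradius = KL/(2 sin M) ≈ 11.597.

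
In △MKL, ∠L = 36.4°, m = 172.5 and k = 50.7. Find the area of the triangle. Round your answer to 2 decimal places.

area ≈ 2594.95

Area = ½·m·k·sin L ≈ 2594.9.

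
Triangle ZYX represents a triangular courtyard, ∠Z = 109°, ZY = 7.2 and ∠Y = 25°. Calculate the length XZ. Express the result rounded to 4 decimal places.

The third angle is ∠X = 180° − ∠Z − ∠Y = 46.00°.
Law of sines: XZ = ZY·sin Y/sin X ≈ 4.2301.

4.2301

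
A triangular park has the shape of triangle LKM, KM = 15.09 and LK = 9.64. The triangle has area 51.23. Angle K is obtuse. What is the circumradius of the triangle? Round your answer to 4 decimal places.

16.2987

From area = ½·LK·KM·sin K, we get sin K = 2·area/(LK·KM) ≈ 0.70435.
Taking the obtuse solution, ∠K ≈ 135.22°.
Law of cosines then gives ML ≈ 22.96.
Circumradius = ML/(2 sin K) ≈ 16.299.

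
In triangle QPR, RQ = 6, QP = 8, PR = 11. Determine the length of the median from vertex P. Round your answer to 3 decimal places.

Median from P: ½√(2·QP² + 2·PR² − RQ²) ≈ 9.1378.

m_P ≈ 9.138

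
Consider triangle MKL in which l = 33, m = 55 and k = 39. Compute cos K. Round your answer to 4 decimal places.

cos K ≈ 0.7143

By the law of cosines, cos K = (l² + m² − k²) / (2·l·m) ≈ 0.71433, so ∠K ≈ 44.41°.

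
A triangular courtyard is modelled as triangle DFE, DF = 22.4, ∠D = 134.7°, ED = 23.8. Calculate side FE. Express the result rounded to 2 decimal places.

By the law of cosines, FE² = ED² + DF² − 2·ED·DF·cos D = 1818.2, so FE ≈ 42.64.

42.64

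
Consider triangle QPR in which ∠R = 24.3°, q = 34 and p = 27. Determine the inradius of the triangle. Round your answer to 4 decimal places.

5.0004

By the law of cosines, r² = q² + p² − 2·q·p·cos R = 211.66, so r ≈ 14.549.
Area = ½·q·p·sin R ≈ 188.89.
Semiperimeter s = (34+27+14.549)/2 = 37.774.
Inradius = area/s = 188.89/37.774 ≈ 5.0004.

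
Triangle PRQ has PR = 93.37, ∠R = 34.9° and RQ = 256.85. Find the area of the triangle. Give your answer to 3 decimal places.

area ≈ 6860.625

Area = ½·PR·RQ·sin R ≈ 6860.6.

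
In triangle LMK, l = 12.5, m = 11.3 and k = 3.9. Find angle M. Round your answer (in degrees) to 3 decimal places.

∠M ≈ 63.325°

By the law of cosines, cos M = (k² + l² − m²) / (2·k·l) ≈ 0.44892, so ∠M ≈ 63.33°.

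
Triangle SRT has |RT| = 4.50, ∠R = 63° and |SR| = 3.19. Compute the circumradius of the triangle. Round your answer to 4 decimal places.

2.3403

By the law of cosines, |TS|² = |SR|² + |RT|² − 2·|SR|·|RT|·cos R = 17.392, so |TS| ≈ 4.1704.
Area = ½·|SR|·|RT|·sin R ≈ 6.3952.
Circumradius = |TS|/(2 sin R) ≈ 2.3403.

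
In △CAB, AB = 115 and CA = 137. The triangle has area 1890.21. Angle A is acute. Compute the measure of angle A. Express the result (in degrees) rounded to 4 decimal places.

From area = ½·CA·AB·sin A, we get sin A = 2·area/(CA·AB) ≈ 0.23995.
Taking the acute solution, ∠A ≈ 13.88°.

13.8836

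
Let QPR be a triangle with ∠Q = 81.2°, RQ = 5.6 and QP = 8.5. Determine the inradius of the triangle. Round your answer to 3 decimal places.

r ≈ 1.999

By the law of cosines, PR² = RQ² + QP² − 2·RQ·QP·cos Q = 89.046, so PR ≈ 9.4364.
Area = ½·RQ·QP·sin Q ≈ 23.52.
Semiperimeter s = (9.4364+5.6+8.5)/2 = 11.768.
Inradius = area/s = 23.52/11.768 ≈ 1.9986.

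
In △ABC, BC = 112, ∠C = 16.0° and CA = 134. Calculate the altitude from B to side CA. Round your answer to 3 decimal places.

By the law of cosines, AB² = BC² + CA² − 2·BC·CA·cos C = 1646.8, so AB ≈ 40.58.
Area = ½·BC·CA·sin C ≈ 2068.4.
The altitude from B has length 2·area/CA ≈ 30.871.

h_B ≈ 30.871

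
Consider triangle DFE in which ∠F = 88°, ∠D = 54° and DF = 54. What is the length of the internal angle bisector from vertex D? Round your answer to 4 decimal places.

t_D ≈ 59.5461

The third angle is ∠E = 180° − ∠D − ∠F = 38.00°.
Law of sines: FE = DF·sin D/sin E ≈ 70.959.
Law of sines: ED = DF·sin F/sin E ≈ 87.657.
The bisector from D has length 2·ED·DF·cos(∠D/2)/(ED+DF) ≈ 59.546.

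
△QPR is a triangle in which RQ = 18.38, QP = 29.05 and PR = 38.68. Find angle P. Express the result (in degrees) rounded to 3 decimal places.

By the law of cosines, cos P = (QP² + PR² − RQ²) / (2·QP·PR) ≈ 0.89094, so ∠P ≈ 27.01°.

27.008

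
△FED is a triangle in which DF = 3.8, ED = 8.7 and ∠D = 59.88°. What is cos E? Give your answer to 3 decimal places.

0.900

By the law of cosines, FE² = ED² + DF² − 2·ED·DF·cos D = 56.95, so FE ≈ 7.5465.
Law of cosines again: cos E = (FE² + ED² − DF²)/(2·FE·ED) ≈ 0.90016, so ∠E ≈ 25.82°.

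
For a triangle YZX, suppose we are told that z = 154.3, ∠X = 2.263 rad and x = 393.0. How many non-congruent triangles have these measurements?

1

z·sin X = 154.3·sin(2.263 rad) ≈ 118.8.
Since ∠X is not acute, a triangle exists only if x > z; here x > z, so there is exactly one triangle.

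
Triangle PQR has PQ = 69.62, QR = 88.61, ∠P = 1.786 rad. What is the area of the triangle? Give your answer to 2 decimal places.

Law of sines: sin R = PQ·sin P/QR ≈ 0.76757.
Since QR ≥ PQ, only the acute value applies: ∠R ≈ 0.875 rad.
Then ∠Q = π − ∠P − ∠R ≈ 0.481 rad.
Law of sines gives RP = QR·sin Q/sin P ≈ 41.929.
Area = ½·QR·PQ·sin Q ≈ 1425.9.

area ≈ 1425.89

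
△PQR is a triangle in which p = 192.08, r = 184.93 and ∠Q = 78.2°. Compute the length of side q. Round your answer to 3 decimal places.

237.836

By the law of cosines, q² = r² + p² − 2·r·p·cos Q = 56566, so q ≈ 237.84.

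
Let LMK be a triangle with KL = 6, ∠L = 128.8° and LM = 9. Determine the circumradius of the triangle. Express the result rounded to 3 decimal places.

By the law of cosines, MK² = KL² + LM² − 2·KL·LM·cos L = 184.67, so MK ≈ 13.589.
Area = ½·KL·LM·sin L ≈ 21.042.
Circumradius = MK/(2 sin L) ≈ 8.7186.

R ≈ 8.719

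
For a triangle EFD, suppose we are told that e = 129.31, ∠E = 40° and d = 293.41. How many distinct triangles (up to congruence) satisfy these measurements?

0

d·sin E = 293.41·sin(40°) ≈ 188.6.
Since e = 129.31 < 188.6 = d sin E, no triangle exists.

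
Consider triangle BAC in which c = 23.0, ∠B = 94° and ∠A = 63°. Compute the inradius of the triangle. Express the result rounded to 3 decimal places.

8.969

The third angle is ∠C = 180° − ∠B − ∠A = 23.00°.
Law of sines: b = c·sin B/sin C ≈ 58.721.
Law of sines: a = c·sin A/sin C ≈ 52.448.
Area = ½·c·b·sin A ≈ 601.69.
Semiperimeter s = (58.721+52.448+23)/2 = 67.084.
Inradius = area/s = 601.69/67.084 ≈ 8.9691.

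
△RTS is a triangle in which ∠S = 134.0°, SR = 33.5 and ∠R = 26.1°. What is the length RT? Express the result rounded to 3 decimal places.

70.797

The third angle is ∠T = 180° − ∠S − ∠R = 19.90°.
Law of sines: RT = SR·sin S/sin T ≈ 70.797.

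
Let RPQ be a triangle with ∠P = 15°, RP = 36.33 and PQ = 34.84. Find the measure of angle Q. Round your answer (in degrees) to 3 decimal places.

By the law of cosines, QR² = RP² + PQ² − 2·RP·PQ·cos P = 88.478, so QR ≈ 9.4063.
Law of cosines again: cos Q = (PQ² + QR² − RP²)/(2·PQ·QR) ≈ -0.02680, so ∠Q ≈ 91.54°.

91.536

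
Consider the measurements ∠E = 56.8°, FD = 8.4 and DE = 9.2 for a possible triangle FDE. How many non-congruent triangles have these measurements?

2

DE·sin E = 9.2·sin(56.8°) ≈ 7.698.
Since DE sin E < FD < DE (7.698 < 8.4 < 9.2), two triangles exist.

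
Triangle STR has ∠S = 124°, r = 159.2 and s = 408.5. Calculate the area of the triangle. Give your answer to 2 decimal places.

area ≈ 19636.91

Law of sines: sin R = r·sin S/s ≈ 0.32309.
Since s ≥ r, only the acute value applies: ∠R ≈ 18.85°.
Then ∠T = 180° − ∠S − ∠R ≈ 37.15°.
Law of sines gives t = s·sin T/sin S ≈ 297.57.
Area = ½·s·r·sin T ≈ 19637.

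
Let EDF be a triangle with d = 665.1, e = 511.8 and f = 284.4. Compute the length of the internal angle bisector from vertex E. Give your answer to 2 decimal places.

By the law of cosines, cos E = (d² + f² − e²) / (2·d·f) ≈ 0.69071, so ∠E ≈ 46.31°.
The bisector from E has length 2·d·f·cos(∠E/2)/(d+f) ≈ 366.33.

t_E ≈ 366.33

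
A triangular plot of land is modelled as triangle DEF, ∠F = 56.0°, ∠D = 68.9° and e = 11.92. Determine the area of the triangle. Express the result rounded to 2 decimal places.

area ≈ 67.00

The third angle is ∠E = 180° − ∠F − ∠D = 55.10°.
Law of sines: d = e·sin D/sin E ≈ 13.559.
Law of sines: f = e·sin F/sin E ≈ 12.049.
Area = ½·e·d·sin F ≈ 66.998.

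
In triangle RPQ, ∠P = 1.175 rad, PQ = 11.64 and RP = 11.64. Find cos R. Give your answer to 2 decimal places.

0.55

By the law of cosines, QR² = RP² + PQ² − 2·RP·PQ·cos P = 166.51, so QR ≈ 12.904.
Law of cosines again: cos R = (QR² + RP² − PQ²)/(2·QR·RP) ≈ 0.55428, so ∠R ≈ 0.983 rad.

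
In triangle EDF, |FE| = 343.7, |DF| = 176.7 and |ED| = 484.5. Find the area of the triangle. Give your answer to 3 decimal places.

Semiperimeter s = (176.7 + 343.7 + 484.5)/2 = 502.45.
Heron's formula: area = √(502.45·325.75·158.75·17.95) ≈ 21596.

21596.219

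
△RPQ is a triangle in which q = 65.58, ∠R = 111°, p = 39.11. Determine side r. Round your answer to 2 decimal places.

87.57

By the law of cosines, r² = p² + q² − 2·p·q·cos R = 7668.6, so r ≈ 87.571.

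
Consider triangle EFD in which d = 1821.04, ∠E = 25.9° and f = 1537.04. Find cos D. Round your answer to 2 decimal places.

By the law of cosines, e² = f² + d² − 2·f·d·cos E = 6.4293e+05, so e ≈ 801.83.
Law of cosines again: cos D = (e² + f² − d²)/(2·e·f) ≈ -0.12607, so ∠D ≈ 97.24°.

-0.13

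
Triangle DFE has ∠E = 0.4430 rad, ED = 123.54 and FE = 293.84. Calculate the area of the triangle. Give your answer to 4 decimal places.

7780.2431

Area = ½·FE·ED·sin E ≈ 7780.2.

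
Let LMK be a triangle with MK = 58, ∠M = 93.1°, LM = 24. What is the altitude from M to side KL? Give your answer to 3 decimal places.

h_M ≈ 21.733

By the law of cosines, KL² = LM² + MK² − 2·LM·MK·cos M = 4090.6, so KL ≈ 63.957.
Area = ½·LM·MK·sin M ≈ 694.98.
The altitude from M has length 2·area/KL ≈ 21.733.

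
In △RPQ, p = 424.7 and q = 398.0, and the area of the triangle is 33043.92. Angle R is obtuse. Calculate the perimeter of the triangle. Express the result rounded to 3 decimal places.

1628.879

From area = ½·p·q·sin R, we get sin R = 2·area/(p·q) ≈ 0.39098.
Taking the obtuse solution, ∠R ≈ 156.98°.
Law of cosines then gives r ≈ 806.18.
Perimeter = 806.18 + 424.7 + 398 = 1628.9.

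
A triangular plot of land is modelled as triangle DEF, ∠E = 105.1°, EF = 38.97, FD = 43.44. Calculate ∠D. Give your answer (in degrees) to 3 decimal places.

Law of sines: sin D = EF·sin E/FD ≈ 0.86612.
Since FD ≥ EF, only the acute value applies: ∠D ≈ 60.01°.
Then ∠F = 180° − ∠E − ∠D ≈ 14.89°.

∠D ≈ 60.011°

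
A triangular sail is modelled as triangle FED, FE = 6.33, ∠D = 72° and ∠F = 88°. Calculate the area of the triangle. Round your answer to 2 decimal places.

The third angle is ∠E = 180° − ∠D − ∠F = 20.00°.
Law of sines: ED = FE·sin F/sin D ≈ 6.6517.
Law of sines: DF = FE·sin E/sin D ≈ 2.2764.
Area = ½·FE·ED·sin E ≈ 7.2004.

area ≈ 7.20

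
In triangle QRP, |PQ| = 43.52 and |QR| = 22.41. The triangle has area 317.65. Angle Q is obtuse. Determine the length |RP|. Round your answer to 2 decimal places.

From area = ½·|PQ|·|QR|·sin Q, we get sin Q = 2·area/(|PQ|·|QR|) ≈ 0.65140.
Taking the obtuse solution, ∠Q ≈ 139.35°.
Law of cosines then gives |RP| ≈ 62.259.

62.26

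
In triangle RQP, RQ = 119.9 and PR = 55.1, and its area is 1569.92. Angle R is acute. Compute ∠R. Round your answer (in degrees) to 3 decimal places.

∠R ≈ 28.377°

From area = ½·PR·RQ·sin R, we get sin R = 2·area/(PR·RQ) ≈ 0.47527.
Taking the acute solution, ∠R ≈ 28.38°.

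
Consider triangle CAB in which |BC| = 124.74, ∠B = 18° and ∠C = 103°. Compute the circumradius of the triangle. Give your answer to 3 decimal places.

The third angle is ∠A = 180° − ∠B − ∠C = 59.00°.
Law of sines: |AB| = |BC|·sin C/sin A ≈ 141.8.
Law of sines: |CA| = |BC|·sin B/sin A ≈ 44.97.
Circumradius = |BC|/(2 sin A) ≈ 72.763.

R ≈ 72.763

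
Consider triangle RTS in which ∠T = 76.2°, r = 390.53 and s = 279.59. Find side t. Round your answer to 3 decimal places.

By the law of cosines, t² = s² + r² − 2·s·r·cos T = 1.7859e+05, so t ≈ 422.6.

422.604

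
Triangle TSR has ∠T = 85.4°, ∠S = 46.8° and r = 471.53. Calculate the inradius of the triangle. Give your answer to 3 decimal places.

138.908

The third angle is ∠R = 180° − ∠T − ∠S = 47.80°.
Law of sines: t = r·sin T/sin R ≈ 634.46.
Law of sines: s = r·sin S/sin R ≈ 464.
Area = ½·r·t·sin S ≈ 1.0904e+05.
Semiperimeter p = (634.46+464+471.53)/2 = 784.99.
Inradius = area/p = 1.0904e+05/784.99 ≈ 138.91.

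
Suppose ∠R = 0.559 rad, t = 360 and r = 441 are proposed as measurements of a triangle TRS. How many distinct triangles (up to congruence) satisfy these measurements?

t·sin R = 360·sin(0.559 rad) ≈ 190.9.
Since r ≥ t, exactly one triangle exists.

1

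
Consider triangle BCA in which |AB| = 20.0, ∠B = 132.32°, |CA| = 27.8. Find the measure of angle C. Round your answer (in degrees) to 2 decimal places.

32.14

Law of sines: sin C = |AB|·sin B/|CA| ≈ 0.53194.
Since |CA| ≥ |AB|, only the acute value applies: ∠C ≈ 32.14°.
Then ∠A = 180° − ∠B − ∠C ≈ 15.54°.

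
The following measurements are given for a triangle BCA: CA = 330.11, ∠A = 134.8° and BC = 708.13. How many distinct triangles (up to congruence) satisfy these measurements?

1

CA·sin A = 330.11·sin(134.8°) ≈ 234.2.
Since ∠A is not acute, a triangle exists only if BC > CA; here BC > CA, so there is exactly one triangle.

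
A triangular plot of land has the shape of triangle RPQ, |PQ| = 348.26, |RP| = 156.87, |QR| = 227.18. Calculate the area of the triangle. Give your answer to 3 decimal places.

area ≈ 13804.978

Semiperimeter s = (348.26 + 227.18 + 156.87)/2 = 366.16.
Heron's formula: area = √(366.16·17.895·138.98·209.29) ≈ 13805.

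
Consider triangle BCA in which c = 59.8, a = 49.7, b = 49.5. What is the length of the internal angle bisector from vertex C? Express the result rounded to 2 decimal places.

By the law of cosines, cos C = (a² + b² − c²) / (2·a·b) ≈ 0.27322, so ∠C ≈ 74.14°.
The bisector from C has length 2·a·b·cos(∠C/2)/(a+b) ≈ 39.575.

t_C ≈ 39.57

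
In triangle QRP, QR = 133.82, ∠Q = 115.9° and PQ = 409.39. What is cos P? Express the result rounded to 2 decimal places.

cos P ≈ 0.97

By the law of cosines, RP² = PQ² + QR² − 2·PQ·QR·cos Q = 2.3337e+05, so RP ≈ 483.08.
Law of cosines again: cos P = (RP² + PQ² − QR²)/(2·RP·PQ) ≈ 0.96845, so ∠P ≈ 14.43°.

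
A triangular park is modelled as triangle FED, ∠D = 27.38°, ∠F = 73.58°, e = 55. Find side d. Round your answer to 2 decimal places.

25.76

The third angle is ∠E = 180° − ∠D − ∠F = 79.04°.
Law of sines: d = e·sin D/sin E ≈ 25.764.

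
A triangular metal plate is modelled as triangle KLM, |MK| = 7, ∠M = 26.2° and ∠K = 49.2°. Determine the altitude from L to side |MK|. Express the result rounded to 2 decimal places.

The third angle is ∠L = 180° − ∠M − ∠K = 104.60°.
Law of sines: |LM| = |MK|·sin K/sin L ≈ 5.4758.
Law of sines: |KL| = |MK|·sin M/sin L ≈ 3.1937.
Area = ½·|MK|·|LM|·sin M ≈ 8.4616.
The altitude from L has length 2·area/|MK| ≈ 2.4176.

h_L ≈ 2.42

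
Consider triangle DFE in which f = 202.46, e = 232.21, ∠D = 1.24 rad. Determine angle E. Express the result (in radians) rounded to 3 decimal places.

∠E ≈ 1.046 rad

By the law of cosines, d² = f² + e² − 2·f·e·cos D = 64372, so d ≈ 253.72.
Law of cosines again: cos E = (d² + f² − e²)/(2·d·f) ≈ 0.50071, so ∠E ≈ 1.046 rad.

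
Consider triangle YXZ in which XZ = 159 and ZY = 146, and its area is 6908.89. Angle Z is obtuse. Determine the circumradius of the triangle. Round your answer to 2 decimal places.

R ≈ 243.32

From area = ½·XZ·ZY·sin Z, we get sin Z = 2·area/(XZ·ZY) ≈ 0.59523.
Taking the obtuse solution, ∠Z ≈ 143.47°.
Law of cosines then gives YX ≈ 289.66.
Circumradius = YX/(2 sin Z) ≈ 243.32.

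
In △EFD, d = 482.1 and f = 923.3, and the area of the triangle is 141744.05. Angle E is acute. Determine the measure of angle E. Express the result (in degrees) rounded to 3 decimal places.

From area = ½·f·d·sin E, we get sin E = 2·area/(f·d) ≈ 0.63688.
Taking the acute solution, ∠E ≈ 39.56°.

39.559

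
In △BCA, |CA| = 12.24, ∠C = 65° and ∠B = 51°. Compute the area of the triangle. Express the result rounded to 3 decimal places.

The third angle is ∠A = 180° − ∠B − ∠C = 64.00°.
Law of sines: |AB| = |CA|·sin C/sin B ≈ 14.274.
Law of sines: |BC| = |CA|·sin A/sin B ≈ 14.156.
Area = ½·|CA|·|AB|·sin A ≈ 78.517.

78.517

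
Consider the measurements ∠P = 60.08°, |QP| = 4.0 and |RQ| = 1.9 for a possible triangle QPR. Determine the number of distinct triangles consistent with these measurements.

|QP|·sin P = 4.0·sin(60.08°) ≈ 3.467.
Since |RQ| = 1.9 < 3.467 = |QP| sin P, no triangle exists.

0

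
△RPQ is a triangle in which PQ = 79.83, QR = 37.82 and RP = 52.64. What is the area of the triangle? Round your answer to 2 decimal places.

area ≈ 834.36

Semiperimeter s = (79.83 + 37.82 + 52.64)/2 = 85.145.
Heron's formula: area = √(85.145·5.315·47.325·32.505) ≈ 834.36.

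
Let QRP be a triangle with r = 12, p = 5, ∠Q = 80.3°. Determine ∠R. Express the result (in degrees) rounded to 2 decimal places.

By the law of cosines, q² = r² + p² − 2·r·p·cos Q = 148.78, so q ≈ 12.198.
Law of cosines again: cos R = (p² + q² − r²)/(2·p·q) ≈ 0.24416, so ∠R ≈ 75.87°.

∠R ≈ 75.87°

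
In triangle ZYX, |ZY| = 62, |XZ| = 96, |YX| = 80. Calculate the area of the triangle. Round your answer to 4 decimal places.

2466.6477

Semiperimeter s = (80 + 96 + 62)/2 = 119.
Heron's formula: area = √(119·39·23·57) ≈ 2466.6.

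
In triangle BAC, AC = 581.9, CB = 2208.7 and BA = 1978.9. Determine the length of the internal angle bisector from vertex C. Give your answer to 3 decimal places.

t_C ≈ 799.336

By the law of cosines, cos C = (AC² + CB² − BA²) / (2·AC·CB) ≈ 0.50610, so ∠C ≈ 59.60°.
The bisector from C has length 2·AC·CB·cos(∠C/2)/(AC+CB) ≈ 799.34.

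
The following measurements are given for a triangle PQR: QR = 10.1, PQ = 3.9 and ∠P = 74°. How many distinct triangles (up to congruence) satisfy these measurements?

1

PQ·sin P = 3.9·sin(74°) ≈ 3.749.
Since QR ≥ PQ, exactly one triangle exists.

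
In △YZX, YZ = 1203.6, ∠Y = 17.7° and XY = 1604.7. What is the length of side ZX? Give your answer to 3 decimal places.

586.295

By the law of cosines, ZX² = XY² + YZ² − 2·XY·YZ·cos Y = 3.4374e+05, so ZX ≈ 586.3.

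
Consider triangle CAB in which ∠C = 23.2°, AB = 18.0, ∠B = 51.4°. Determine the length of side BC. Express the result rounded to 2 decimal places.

44.05

The third angle is ∠A = 180° − ∠B − ∠C = 105.40°.
Law of sines: BC = AB·sin A/sin C ≈ 44.051.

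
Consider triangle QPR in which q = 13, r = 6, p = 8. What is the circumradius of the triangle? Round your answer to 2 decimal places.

9.35

By the law of cosines, cos Q = (p² + r² − q²) / (2·p·r) ≈ -0.71875, so ∠Q ≈ 2.3728 rad.
Circumradius = q/(2 sin Q) ≈ 9.3489.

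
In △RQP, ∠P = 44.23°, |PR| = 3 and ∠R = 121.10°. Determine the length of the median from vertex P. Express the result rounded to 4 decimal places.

6.2349

The third angle is ∠Q = 180° − ∠P − ∠R = 14.67°.
Law of sines: |QP| = |PR|·sin R/sin Q ≈ 10.143.
Law of sines: |RQ| = |PR|·sin P/sin Q ≈ 8.263.
Median from P: ½√(2·|QP|² + 2·|PR|² − |RQ|²) ≈ 6.2349.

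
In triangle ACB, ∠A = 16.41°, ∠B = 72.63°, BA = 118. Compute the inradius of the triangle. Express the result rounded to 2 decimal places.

The third angle is ∠C = 180° − ∠B − ∠A = 90.96°.
Law of sines: CB = BA·sin A/sin C ≈ 33.341.
Law of sines: AC = BA·sin B/sin C ≈ 112.63.
Area = ½·BA·CB·sin B ≈ 1877.4.
Semiperimeter s = (33.341+118+112.63)/2 = 131.99.
Inradius = area/s = 1877.4/131.99 ≈ 14.224.

r ≈ 14.22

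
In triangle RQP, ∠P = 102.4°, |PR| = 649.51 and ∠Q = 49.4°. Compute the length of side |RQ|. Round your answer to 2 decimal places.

The third angle is ∠R = 180° − ∠Q − ∠P = 28.20°.
Law of sines: |RQ| = |PR|·sin P/sin Q ≈ 835.48.

835.48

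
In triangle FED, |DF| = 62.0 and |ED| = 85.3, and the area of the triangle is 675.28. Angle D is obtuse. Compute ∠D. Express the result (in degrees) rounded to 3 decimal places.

165.204

From area = ½·|ED|·|DF|·sin D, we get sin D = 2·area/(|ED|·|DF|) ≈ 0.25537.
Taking the obtuse solution, ∠D ≈ 165.20°.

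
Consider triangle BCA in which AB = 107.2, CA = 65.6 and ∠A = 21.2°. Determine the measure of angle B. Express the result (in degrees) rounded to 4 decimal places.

By the law of cosines, BC² = CA² + AB² − 2·CA·AB·cos A = 2682.4, so BC ≈ 51.792.
Law of cosines again: cos B = (AB² + BC² − CA²)/(2·AB·BC) ≈ 0.88893, so ∠B ≈ 27.26°.

27.2605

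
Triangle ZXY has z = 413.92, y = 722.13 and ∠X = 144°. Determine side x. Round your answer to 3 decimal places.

By the law of cosines, x² = y² + z² − 2·y·z·cos X = 1.1764e+06, so x ≈ 1084.6.

1084.637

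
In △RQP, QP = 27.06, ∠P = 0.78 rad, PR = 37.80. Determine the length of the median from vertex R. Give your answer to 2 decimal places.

By the law of cosines, RQ² = QP² + PR² − 2·QP·PR·cos P = 706.74, so RQ ≈ 26.585.
Median from R: ½√(2·PR² + 2·RQ² − QP²) ≈ 29.744.

m_R ≈ 29.74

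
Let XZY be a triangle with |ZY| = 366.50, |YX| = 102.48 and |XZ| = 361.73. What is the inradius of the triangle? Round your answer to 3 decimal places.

44.424

Semiperimeter s = (366.5 + 102.48 + 361.73)/2 = 415.36.
Heron's formula: area = √(415.36·48.855·312.88·53.625) ≈ 18452.
Inradius = area/s = 18452/415.36 ≈ 44.424.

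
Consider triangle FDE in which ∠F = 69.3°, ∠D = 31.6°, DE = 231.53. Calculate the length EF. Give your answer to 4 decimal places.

129.6908

The third angle is ∠E = 180° − ∠F − ∠D = 79.10°.
Law of sines: EF = DE·sin D/sin F ≈ 129.69.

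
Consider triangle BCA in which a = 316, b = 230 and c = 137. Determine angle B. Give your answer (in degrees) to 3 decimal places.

By the law of cosines, cos B = (c² + a² − b²) / (2·c·a) ≈ 0.75909, so ∠B ≈ 40.62°.

40.616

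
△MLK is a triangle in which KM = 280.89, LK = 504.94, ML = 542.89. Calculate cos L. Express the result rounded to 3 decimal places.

cos L ≈ 0.859

By the law of cosines, cos L = (ML² + LK² − KM²) / (2·ML·LK) ≈ 0.85872, so ∠L ≈ 30.83°.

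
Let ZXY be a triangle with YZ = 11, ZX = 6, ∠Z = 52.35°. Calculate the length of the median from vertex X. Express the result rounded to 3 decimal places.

By the law of cosines, XY² = YZ² + ZX² − 2·YZ·ZX·cos Z = 76.37, so XY ≈ 8.739.
Median from X: ½√(2·ZX² + 2·XY² − YZ²) ≈ 5.0926.

5.093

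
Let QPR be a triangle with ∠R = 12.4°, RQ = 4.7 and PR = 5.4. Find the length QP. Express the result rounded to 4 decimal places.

1.2939

By the law of cosines, QP² = PR² + RQ² − 2·PR·RQ·cos R = 1.6741, so QP ≈ 1.2939.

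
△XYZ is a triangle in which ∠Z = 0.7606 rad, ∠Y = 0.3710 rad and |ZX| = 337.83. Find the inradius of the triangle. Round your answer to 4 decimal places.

The third angle is ∠X = π − ∠Y − ∠Z = 2.0100 rad.
Law of sines: |YZ| = |ZX|·sin X/sin Y ≈ 843.39.
Law of sines: |XY| = |ZX|·sin Z/sin Y ≈ 642.36.
Area = ½·|ZX|·|YZ|·sin Z ≈ 98206.
Semiperimeter s = (843.39+337.83+642.36)/2 = 911.79.
Inradius = area/s = 98206/911.79 ≈ 107.71.

107.7073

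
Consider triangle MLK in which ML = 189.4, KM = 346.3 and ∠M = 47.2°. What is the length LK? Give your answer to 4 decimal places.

By the law of cosines, LK² = KM² + ML² − 2·KM·ML·cos M = 66668, so LK ≈ 258.2.

258.2015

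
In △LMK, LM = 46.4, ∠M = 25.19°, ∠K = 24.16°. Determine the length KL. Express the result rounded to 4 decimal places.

48.2519

The third angle is ∠L = 180° − ∠M − ∠K = 130.65°.
Law of sines: KL = LM·sin M/sin K ≈ 48.252.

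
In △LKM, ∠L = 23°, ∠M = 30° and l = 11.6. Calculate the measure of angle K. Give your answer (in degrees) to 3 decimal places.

∠K ≈ 127.000°

The third angle is ∠K = 180° − ∠M − ∠L = 127.00°.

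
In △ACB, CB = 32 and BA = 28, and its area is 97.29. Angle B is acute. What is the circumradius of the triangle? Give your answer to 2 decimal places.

From area = ½·CB·BA·sin B, we get sin B = 2·area/(CB·BA) ≈ 0.21717.
Taking the acute solution, ∠B ≈ 12.54°.
Law of cosines then gives AC ≈ 7.6659.
Circumradius = AC/(2 sin B) ≈ 17.65.

17.65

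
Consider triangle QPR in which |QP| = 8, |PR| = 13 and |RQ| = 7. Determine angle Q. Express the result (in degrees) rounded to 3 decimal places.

∠Q ≈ 120.000°

By the law of cosines, cos Q = (|RQ|² + |QP|² − |PR|²) / (2·|RQ|·|QP|) ≈ -0.50000, so ∠Q ≈ 120.00°.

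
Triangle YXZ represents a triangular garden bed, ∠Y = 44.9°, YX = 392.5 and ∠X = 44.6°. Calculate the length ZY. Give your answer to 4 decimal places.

The third angle is ∠Z = 180° − ∠Y − ∠X = 90.50°.
Law of sines: ZY = YX·sin X/sin Z ≈ 275.61.

275.6056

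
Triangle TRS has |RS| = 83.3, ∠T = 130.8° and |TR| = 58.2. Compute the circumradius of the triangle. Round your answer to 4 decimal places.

Law of sines: sin S = |TR|·sin T/|RS| ≈ 0.52890.
Since |RS| ≥ |TR|, only the acute value applies: ∠S ≈ 31.93°.
Then ∠R = 180° − ∠T − ∠S ≈ 17.27°.
Law of sines gives |ST| = |RS|·sin R/sin T ≈ 32.666.
Circumradius = |RS|/(2 sin T) ≈ 55.02.

55.0202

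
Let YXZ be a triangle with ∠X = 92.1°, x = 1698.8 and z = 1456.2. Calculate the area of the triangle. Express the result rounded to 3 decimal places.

area ≈ 598924.519

Law of sines: sin Z = z·sin X/x ≈ 0.85662.
Since x ≥ z, only the acute value applies: ∠Z ≈ 58.94°.
Then ∠Y = 180° − ∠X − ∠Z ≈ 28.96°.
Law of sines gives y = x·sin Y/sin X ≈ 823.14.
Area = ½·x·z·sin Y ≈ 5.9892e+05.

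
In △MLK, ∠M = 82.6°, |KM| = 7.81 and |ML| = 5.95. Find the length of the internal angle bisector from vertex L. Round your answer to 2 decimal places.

6.33

By the law of cosines, |LK|² = |KM|² + |ML|² − 2·|KM|·|ML|·cos M = 84.428, so |LK| ≈ 9.1885.
Law of cosines again: cos L = (|ML|² + |LK|² − |KM|²)/(2·|ML|·|LK|) ≈ 0.53808, so ∠L ≈ 57.45°.
The bisector from L has length 2·|ML|·|LK|·cos(∠L/2)/(|ML|+|LK|) ≈ 6.3341.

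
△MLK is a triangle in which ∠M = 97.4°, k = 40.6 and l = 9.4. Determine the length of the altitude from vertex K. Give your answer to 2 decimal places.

9.32

By the law of cosines, m² = l² + k² − 2·l·k·cos M = 1835, so m ≈ 42.837.
Area = ½·l·k·sin M ≈ 189.23.
The altitude from K has length 2·area/k ≈ 9.3217.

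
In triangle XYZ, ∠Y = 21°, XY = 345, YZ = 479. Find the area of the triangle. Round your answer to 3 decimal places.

Area = ½·XY·YZ·sin Y ≈ 29611.

29611.048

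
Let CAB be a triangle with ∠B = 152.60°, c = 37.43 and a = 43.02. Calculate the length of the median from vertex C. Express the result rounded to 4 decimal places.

By the law of cosines, b² = c² + a² − 2·c·a·cos B = 6110.9, so b ≈ 78.172.
Median from C: ½√(2·a² + 2·b² − c²) ≈ 60.254.

60.2542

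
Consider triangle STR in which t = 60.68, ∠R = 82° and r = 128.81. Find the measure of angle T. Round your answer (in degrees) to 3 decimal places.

∠T ≈ 27.807°

Law of sines: sin T = t·sin R/r ≈ 0.46650.
Since r ≥ t, only the acute value applies: ∠T ≈ 27.81°.
Then ∠S = 180° − ∠R − ∠T ≈ 70.19°.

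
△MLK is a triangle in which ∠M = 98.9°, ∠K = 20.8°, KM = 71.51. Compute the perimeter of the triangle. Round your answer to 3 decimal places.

The third angle is ∠L = 180° − ∠K − ∠M = 60.30°.
Law of sines: LK = KM·sin M/sin L ≈ 81.334.
Law of sines: ML = KM·sin K/sin L ≈ 29.234.
Semiperimeter s = (81.334+71.51+29.234)/2 = 91.039.
Perimeter = 81.334 + 71.51 + 29.234 = 182.08.

perimeter ≈ 182.078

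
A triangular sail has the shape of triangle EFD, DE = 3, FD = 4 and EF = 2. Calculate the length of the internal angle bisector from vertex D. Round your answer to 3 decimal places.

By the law of cosines, cos D = (FD² + DE² − EF²) / (2·FD·DE) ≈ 0.87500, so ∠D ≈ 28.96°.
The bisector from D has length 2·FD·DE·cos(∠D/2)/(FD+DE) ≈ 3.3197.

3.320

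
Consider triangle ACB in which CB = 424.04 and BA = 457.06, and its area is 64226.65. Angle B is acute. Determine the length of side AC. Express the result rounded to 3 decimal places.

From area = ½·CB·BA·sin B, we get sin B = 2·area/(CB·BA) ≈ 0.66277.
Taking the acute solution, ∠B ≈ 41.51°.
Law of cosines then gives AC ≈ 313.77.

313.773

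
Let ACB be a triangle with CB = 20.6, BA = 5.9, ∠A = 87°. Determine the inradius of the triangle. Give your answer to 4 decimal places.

Law of sines: sin C = BA·sin A/CB ≈ 0.28602.
Since CB ≥ BA, only the acute value applies: ∠C ≈ 16.62°.
Then ∠B = 180° − ∠A − ∠C ≈ 76.38°.
Law of sines gives AC = CB·sin B/sin A ≈ 20.048.
Area = ½·CB·BA·sin B ≈ 59.061.
Semiperimeter s = (20.6+5.9+20.048)/2 = 23.274.
Inradius = area/s = 59.061/23.274 ≈ 2.5376.

2.5376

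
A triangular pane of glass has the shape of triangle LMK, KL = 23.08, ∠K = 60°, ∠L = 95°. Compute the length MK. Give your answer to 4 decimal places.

54.4041

The third angle is ∠M = 180° − ∠K − ∠L = 25.00°.
Law of sines: MK = KL·sin L/sin M ≈ 54.404.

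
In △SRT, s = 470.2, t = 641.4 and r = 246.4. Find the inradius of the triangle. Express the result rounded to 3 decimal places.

70.724

Semiperimeter p = (470.2 + 246.4 + 641.4)/2 = 679.
Heron's formula: area = √(679·208.8·432.6·37.6) ≈ 48022.
Inradius = area/p = 48022/679 ≈ 70.724.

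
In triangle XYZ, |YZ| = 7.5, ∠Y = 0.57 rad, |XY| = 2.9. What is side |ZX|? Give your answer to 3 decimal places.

By the law of cosines, |ZX|² = |XY|² + |YZ|² − 2·|XY|·|YZ|·cos Y = 28.037, so |ZX| ≈ 5.295.

5.295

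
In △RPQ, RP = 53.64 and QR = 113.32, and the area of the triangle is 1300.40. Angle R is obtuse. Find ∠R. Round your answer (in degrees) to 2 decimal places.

154.67

From area = ½·QR·RP·sin R, we get sin R = 2·area/(QR·RP) ≈ 0.42787.
Taking the obtuse solution, ∠R ≈ 154.67°.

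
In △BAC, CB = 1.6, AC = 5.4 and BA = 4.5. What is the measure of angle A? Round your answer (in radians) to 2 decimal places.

∠A ≈ 0.27 rad

By the law of cosines, cos A = (BA² + AC² − CB²) / (2·BA·AC) ≈ 0.96399, so ∠A ≈ 0.269 rad.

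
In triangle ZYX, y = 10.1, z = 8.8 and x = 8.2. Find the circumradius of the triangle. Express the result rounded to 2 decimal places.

By the law of cosines, cos Z = (y² + x² − z²) / (2·y·x) ≈ 0.55427, so ∠Z ≈ 56.34°.
Circumradius = z/(2 sin Z) ≈ 5.2863.

R ≈ 5.29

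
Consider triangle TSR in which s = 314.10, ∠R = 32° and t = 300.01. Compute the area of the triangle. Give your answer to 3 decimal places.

Area = ½·t·s·sin R ≈ 24968.

24967.978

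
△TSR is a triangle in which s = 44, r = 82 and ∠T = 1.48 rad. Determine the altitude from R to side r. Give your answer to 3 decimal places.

By the law of cosines, t² = s² + r² − 2·s·r·cos T = 8005.7, so t ≈ 89.475.
Area = ½·s·r·sin T ≈ 1796.6.
The altitude from R has length 2·area/r ≈ 43.819.

43.819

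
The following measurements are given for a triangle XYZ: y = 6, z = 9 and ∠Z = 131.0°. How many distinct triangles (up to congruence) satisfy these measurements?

y·sin Z = 6·sin(131.0°) ≈ 4.528.
Since ∠Z is not acute, a triangle exists only if z > y; here z > y, so there is exactly one triangle.

1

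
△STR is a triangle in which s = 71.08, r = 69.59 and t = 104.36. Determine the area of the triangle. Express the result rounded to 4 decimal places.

Semiperimeter p = (71.08 + 104.36 + 69.59)/2 = 122.52.
Heron's formula: area = √(122.52·51.435·18.155·52.925) ≈ 2460.7.

2460.6654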